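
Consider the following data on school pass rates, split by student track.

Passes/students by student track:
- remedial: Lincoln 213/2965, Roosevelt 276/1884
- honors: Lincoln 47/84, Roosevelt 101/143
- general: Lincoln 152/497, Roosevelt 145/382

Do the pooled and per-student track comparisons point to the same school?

Yes

Remedial: Lincoln 213/2965 = 7.2%, Roosevelt 276/1884 = 14.6% → Roosevelt
Honors: Lincoln 47/84 = 56.0%, Roosevelt 101/143 = 70.6% → Roosevelt
General: Lincoln 152/497 = 30.6%, Roosevelt 145/382 = 38.0% → Roosevelt
Overall: Lincoln 412/3546 = 11.6%, Roosevelt 522/2409 = 21.7% → Roosevelt
Roosevelt wins overall and in every student group — no reversal.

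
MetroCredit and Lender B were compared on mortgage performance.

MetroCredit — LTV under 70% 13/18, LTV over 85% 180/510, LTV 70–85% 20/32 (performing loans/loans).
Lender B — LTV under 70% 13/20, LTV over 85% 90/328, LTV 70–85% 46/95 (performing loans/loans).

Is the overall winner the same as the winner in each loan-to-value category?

Yes

LTV under 70%: MetroCredit 13/18 = 72.2%, Lender B 13/20 = 65.0% → MetroCredit
LTV over 85%: MetroCredit 180/510 = 35.3%, Lender B 90/328 = 27.4% → MetroCredit
LTV 70–85%: MetroCredit 20/32 = 62.5%, Lender B 46/95 = 48.4% → MetroCredit
Overall: MetroCredit 213/560 = 38.0%, Lender B 149/443 = 33.6% → MetroCredit
MetroCredit wins overall and in every loan-to-value group — no reversal.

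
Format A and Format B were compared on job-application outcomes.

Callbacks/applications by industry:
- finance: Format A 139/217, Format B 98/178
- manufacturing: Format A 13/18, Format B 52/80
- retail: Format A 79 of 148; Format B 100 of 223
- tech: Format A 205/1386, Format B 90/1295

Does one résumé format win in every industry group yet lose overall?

No

Finance: Format A 139/217 = 64.1%, Format B 98/178 = 55.1% → Format A
Manufacturing: Format A 13/18 = 72.2%, Format B 52/80 = 65.0% → Format A
Retail: Format A 79/148 = 53.4%, Format B 100/223 = 44.8% → Format A
Tech: Format A 205/1386 = 14.8%, Format B 90/1295 = 6.9% → Format A
Overall: Format A 436/1769 = 24.6%, Format B 340/1776 = 19.1% → Format A
Format A wins overall and in every industry group — no reversal.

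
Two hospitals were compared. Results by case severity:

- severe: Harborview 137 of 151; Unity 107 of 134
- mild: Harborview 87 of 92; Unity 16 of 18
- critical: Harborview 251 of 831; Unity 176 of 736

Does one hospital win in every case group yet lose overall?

No

Severe: Harborview 137/151 = 90.7%, Unity 107/134 = 79.9% → Harborview
Mild: Harborview 87/92 = 94.6%, Unity 16/18 = 88.9% → Harborview
Critical: Harborview 251/831 = 30.2%, Unity 176/736 = 23.9% → Harborview
Overall: Harborview 475/1074 = 44.2%, Unity 299/888 = 33.7% → Harborview
Harborview wins overall and in every case group — no reversal.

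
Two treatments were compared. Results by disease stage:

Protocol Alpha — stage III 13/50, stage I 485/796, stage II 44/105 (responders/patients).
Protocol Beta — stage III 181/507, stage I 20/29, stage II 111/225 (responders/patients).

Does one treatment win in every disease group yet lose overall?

Stage III: Protocol Alpha 13/50 = 26.0%, Protocol Beta 181/507 = 35.7% → Protocol Beta
Stage I: Protocol Alpha 485/796 = 60.9%, Protocol Beta 20/29 = 69.0% → Protocol Beta
Stage II: Protocol Alpha 44/105 = 41.9%, Protocol Beta 111/225 = 49.3% → Protocol Beta
Overall: Protocol Alpha 542/951 = 57.0%, Protocol Beta 312/761 = 41.0% → Protocol Alpha
Protocol Beta wins each disease group but Protocol Alpha wins overall — the comparison reverses. Protocol Beta's patients skew toward stage III, which has a lower base rate.

Yes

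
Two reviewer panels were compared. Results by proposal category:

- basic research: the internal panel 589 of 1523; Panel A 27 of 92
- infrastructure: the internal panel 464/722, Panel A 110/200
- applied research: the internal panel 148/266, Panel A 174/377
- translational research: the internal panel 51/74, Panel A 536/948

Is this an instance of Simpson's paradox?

Yes

Basic research: the internal panel 589/1523 = 38.7%, Panel A 27/92 = 29.3% → the internal panel
Infrastructure: the internal panel 464/722 = 64.3%, Panel A 110/200 = 55.0% → the internal panel
Applied research: the internal panel 148/266 = 55.6%, Panel A 174/377 = 46.2% → the internal panel
Translational research: the internal panel 51/74 = 68.9%, Panel A 536/948 = 56.5% → the internal panel
Overall: the internal panel 1252/2585 = 48.4%, Panel A 847/1617 = 52.4% → Panel A
The internal panel wins each proposal group but Panel A wins overall — the comparison reverses. The internal panel's proposals skew toward basic research, which has a lower base rate.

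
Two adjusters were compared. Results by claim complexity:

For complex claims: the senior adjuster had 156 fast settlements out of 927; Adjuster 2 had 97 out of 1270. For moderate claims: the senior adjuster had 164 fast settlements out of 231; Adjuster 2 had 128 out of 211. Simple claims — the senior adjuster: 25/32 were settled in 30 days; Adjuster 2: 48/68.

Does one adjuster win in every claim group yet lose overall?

Complex: the senior adjuster 156/927 = 16.8%, Adjuster 2 97/1270 = 7.6% → the senior adjuster
Moderate: the senior adjuster 164/231 = 71.0%, Adjuster 2 128/211 = 60.7% → the senior adjuster
Simple: the senior adjuster 25/32 = 78.1%, Adjuster 2 48/68 = 70.6% → the senior adjuster
Overall: the senior adjuster 345/1190 = 29.0%, Adjuster 2 273/1549 = 17.6% → the senior adjuster
The senior adjuster wins overall and in every claim group — no reversal.

No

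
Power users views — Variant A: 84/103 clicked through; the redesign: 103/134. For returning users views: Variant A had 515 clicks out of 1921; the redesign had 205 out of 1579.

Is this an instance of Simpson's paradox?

Power users: Variant A 84/103 = 81.6%, the redesign 103/134 = 76.9% → Variant A
Returning users: Variant A 515/1921 = 26.8%, the redesign 205/1579 = 13.0% → Variant A
Overall: Variant A 599/2024 = 29.6%, the redesign 308/1713 = 18.0% → Variant A
Variant A wins overall and in every user group — no reversal.

No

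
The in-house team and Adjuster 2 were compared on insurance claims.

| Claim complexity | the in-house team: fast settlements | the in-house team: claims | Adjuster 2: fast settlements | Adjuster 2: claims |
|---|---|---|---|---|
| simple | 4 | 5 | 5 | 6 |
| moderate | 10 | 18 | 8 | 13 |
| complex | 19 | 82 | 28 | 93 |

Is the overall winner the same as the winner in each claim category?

Simple: the in-house team 4/5 = 80.0%, Adjuster 2 5/6 = 83.3% → Adjuster 2
Moderate: the in-house team 10/18 = 55.6%, Adjuster 2 8/13 = 61.5% → Adjuster 2
Complex: the in-house team 19/82 = 23.2%, Adjuster 2 28/93 = 30.1% → Adjuster 2
Overall: the in-house team 33/105 = 31.4%, Adjuster 2 41/112 = 36.6% → Adjuster 2
Adjuster 2 wins overall and in every claim group — no reversal.

Yes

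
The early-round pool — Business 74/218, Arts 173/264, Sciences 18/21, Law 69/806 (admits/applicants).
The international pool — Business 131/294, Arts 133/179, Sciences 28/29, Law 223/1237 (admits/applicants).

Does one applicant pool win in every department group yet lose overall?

No

Business: the early-round pool 74/218 = 33.9%, the international pool 131/294 = 44.6% → the international pool
Arts: the early-round pool 173/264 = 65.5%, the international pool 133/179 = 74.3% → the international pool
Sciences: the early-round pool 18/21 = 85.7%, the international pool 28/29 = 96.6% → the international pool
Law: the early-round pool 69/806 = 8.6%, the international pool 223/1237 = 18.0% → the international pool
Overall: the early-round pool 334/1309 = 25.5%, the international pool 515/1739 = 29.6% → the international pool
The international pool wins overall and in every department group — no reversal.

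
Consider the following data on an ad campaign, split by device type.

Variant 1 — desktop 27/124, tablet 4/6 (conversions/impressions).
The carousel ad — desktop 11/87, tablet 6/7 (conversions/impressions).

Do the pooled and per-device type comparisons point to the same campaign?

Desktop: Variant 1 27/124 = 21.8%, the carousel ad 11/87 = 12.6% → Variant 1
Tablet: Variant 1 4/6 = 66.7%, the carousel ad 6/7 = 85.7% → the carousel ad
Overall: Variant 1 31/130 = 23.8%, the carousel ad 17/94 = 18.1% → Variant 1
Neither sweeps: Variant 1 wins 1 of 2 groups, the carousel ad wins 1. Variant 1 wins overall but not every group — no Simpson reversal.

No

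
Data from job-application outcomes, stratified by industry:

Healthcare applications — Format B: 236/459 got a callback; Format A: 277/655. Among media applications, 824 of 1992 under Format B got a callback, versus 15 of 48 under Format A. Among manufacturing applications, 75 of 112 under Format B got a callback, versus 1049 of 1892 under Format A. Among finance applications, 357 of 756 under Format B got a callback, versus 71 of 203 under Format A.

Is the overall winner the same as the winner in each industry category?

No

Healthcare: Format B 236/459 = 51.4%, Format A 277/655 = 42.3% → Format B
Media: Format B 824/1992 = 41.4%, Format A 15/48 = 31.2% → Format B
Manufacturing: Format B 75/112 = 67.0%, Format A 1049/1892 = 55.4% → Format B
Finance: Format B 357/756 = 47.2%, Format A 71/203 = 35.0% → Format B
Overall: Format B 1492/3319 = 45.0%, Format A 1412/2798 = 50.5% → Format A
Format B wins each industry group but Format A wins overall — the comparison reverses. Format B's applications skew toward media, which has a lower base rate.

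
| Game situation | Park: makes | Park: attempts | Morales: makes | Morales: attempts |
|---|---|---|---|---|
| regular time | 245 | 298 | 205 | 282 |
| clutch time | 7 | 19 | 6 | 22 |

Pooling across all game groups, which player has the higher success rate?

Park

Regular time: Park 245/298 = 82.2%, Morales 205/282 = 72.7% → Park
Clutch time: Park 7/19 = 36.8%, Morales 6/22 = 27.3% → Park
Overall: Park 252/317 = 79.5%, Morales 211/304 = 69.4% → Park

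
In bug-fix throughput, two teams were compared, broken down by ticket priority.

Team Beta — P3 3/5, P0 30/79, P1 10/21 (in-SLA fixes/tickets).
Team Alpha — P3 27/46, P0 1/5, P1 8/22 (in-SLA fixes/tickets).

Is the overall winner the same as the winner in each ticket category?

P3: Team Beta 3/5 = 60.0%, Team Alpha 27/46 = 58.7% → Team Beta
P0: Team Beta 30/79 = 38.0%, Team Alpha 1/5 = 20.0% → Team Beta
P1: Team Beta 10/21 = 47.6%, Team Alpha 8/22 = 36.4% → Team Beta
Overall: Team Beta 43/105 = 41.0%, Team Alpha 36/73 = 49.3% → Team Alpha
Team Beta wins each ticket group but Team Alpha wins overall — the comparison reverses. Team Beta's tickets skew toward P0, which has a lower base rate.

No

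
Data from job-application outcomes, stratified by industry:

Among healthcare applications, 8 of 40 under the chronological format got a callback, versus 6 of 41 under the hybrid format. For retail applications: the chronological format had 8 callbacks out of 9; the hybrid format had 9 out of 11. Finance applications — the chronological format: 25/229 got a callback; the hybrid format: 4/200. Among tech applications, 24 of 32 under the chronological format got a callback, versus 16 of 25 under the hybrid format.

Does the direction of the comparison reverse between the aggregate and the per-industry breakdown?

Healthcare: the chronological format 8/40 = 20.0%, the hybrid format 6/41 = 14.6% → the chronological format
Retail: the chronological format 8/9 = 88.9%, the hybrid format 9/11 = 81.8% → the chronological format
Finance: the chronological format 25/229 = 10.9%, the hybrid format 4/200 = 2.0% → the chronological format
Tech: the chronological format 24/32 = 75.0%, the hybrid format 16/25 = 64.0% → the chronological format
Overall: the chronological format 65/310 = 21.0%, the hybrid format 35/277 = 12.6% → the chronological format
The chronological format wins overall and in every industry group — no reversal.

No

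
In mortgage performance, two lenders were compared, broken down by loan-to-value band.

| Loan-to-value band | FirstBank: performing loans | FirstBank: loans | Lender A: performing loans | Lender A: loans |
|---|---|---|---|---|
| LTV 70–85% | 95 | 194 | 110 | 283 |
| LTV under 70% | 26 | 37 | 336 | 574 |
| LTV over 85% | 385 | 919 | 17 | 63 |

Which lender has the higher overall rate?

LTV 70–85%: FirstBank 95/194 = 49.0%, Lender A 110/283 = 38.9% → FirstBank
LTV under 70%: FirstBank 26/37 = 70.3%, Lender A 336/574 = 58.5% → FirstBank
LTV over 85%: FirstBank 385/919 = 41.9%, Lender A 17/63 = 27.0% → FirstBank
Overall: FirstBank 506/1150 = 44.0%, Lender A 463/920 = 50.3% → Lender A
(FirstBank wins every loan-to-value group but Lender A wins overall — FirstBank's loans skew toward the low-rate LTV over 85% group.)

Lender A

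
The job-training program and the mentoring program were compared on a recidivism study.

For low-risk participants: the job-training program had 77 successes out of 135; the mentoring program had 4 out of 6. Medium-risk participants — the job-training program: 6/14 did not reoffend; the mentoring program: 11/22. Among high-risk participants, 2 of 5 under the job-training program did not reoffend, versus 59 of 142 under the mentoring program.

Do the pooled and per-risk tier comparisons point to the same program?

No

Low-risk: the job-training program 77/135 = 57.0%, the mentoring program 4/6 = 66.7% → the mentoring program
Medium-risk: the job-training program 6/14 = 42.9%, the mentoring program 11/22 = 50.0% → the mentoring program
High-risk: the job-training program 2/5 = 40.0%, the mentoring program 59/142 = 41.5% → the mentoring program
Overall: the job-training program 85/154 = 55.2%, the mentoring program 74/170 = 43.5% → the job-training program
The mentoring program wins each risk group but the job-training program wins overall — the comparison reverses. The mentoring program's participants skew toward high-risk, which has a lower base rate.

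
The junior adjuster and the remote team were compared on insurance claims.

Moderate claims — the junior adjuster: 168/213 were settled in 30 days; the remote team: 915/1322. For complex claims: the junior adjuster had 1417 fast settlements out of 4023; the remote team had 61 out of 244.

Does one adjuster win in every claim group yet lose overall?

Yes

Moderate: the junior adjuster 168/213 = 78.9%, the remote team 915/1322 = 69.2% → the junior adjuster
Complex: the junior adjuster 1417/4023 = 35.2%, the remote team 61/244 = 25.0% → the junior adjuster
Overall: the junior adjuster 1585/4236 = 37.4%, the remote team 976/1566 = 62.3% → the remote team
The junior adjuster wins each claim group but the remote team wins overall — the comparison reverses. The junior adjuster's claims skew toward complex, which has a lower base rate.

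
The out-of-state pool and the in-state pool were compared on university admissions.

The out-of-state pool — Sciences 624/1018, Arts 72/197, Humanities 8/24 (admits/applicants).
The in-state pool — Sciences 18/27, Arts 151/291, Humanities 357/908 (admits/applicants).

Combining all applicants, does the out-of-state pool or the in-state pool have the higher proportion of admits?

Sciences: the out-of-state pool 624/1018 = 61.3%, the in-state pool 18/27 = 66.7% → the in-state pool
Arts: the out-of-state pool 72/197 = 36.5%, the in-state pool 151/291 = 51.9% → the in-state pool
Humanities: the out-of-state pool 8/24 = 33.3%, the in-state pool 357/908 = 39.3% → the in-state pool
Overall: the out-of-state pool 704/1239 = 56.8%, the in-state pool 526/1226 = 42.9% → the out-of-state pool
(The in-state pool wins every department group but the out-of-state pool wins overall — the in-state pool's applicants skew toward the low-rate Humanities group.)

the out-of-state pool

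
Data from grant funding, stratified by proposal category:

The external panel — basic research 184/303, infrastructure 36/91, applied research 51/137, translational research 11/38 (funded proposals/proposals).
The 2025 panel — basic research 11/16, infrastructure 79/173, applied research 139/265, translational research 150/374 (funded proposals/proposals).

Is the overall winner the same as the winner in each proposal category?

Basic research: the external panel 184/303 = 60.7%, the 2025 panel 11/16 = 68.8% → the 2025 panel
Infrastructure: the external panel 36/91 = 39.6%, the 2025 panel 79/173 = 45.7% → the 2025 panel
Applied research: the external panel 51/137 = 37.2%, the 2025 panel 139/265 = 52.5% → the 2025 panel
Translational research: the external panel 11/38 = 28.9%, the 2025 panel 150/374 = 40.1% → the 2025 panel
Overall: the external panel 282/569 = 49.6%, the 2025 panel 379/828 = 45.8% → the external panel
The 2025 panel wins each proposal group but the external panel wins overall — the comparison reverses. The 2025 panel's proposals skew toward translational research, which has a lower base rate.

No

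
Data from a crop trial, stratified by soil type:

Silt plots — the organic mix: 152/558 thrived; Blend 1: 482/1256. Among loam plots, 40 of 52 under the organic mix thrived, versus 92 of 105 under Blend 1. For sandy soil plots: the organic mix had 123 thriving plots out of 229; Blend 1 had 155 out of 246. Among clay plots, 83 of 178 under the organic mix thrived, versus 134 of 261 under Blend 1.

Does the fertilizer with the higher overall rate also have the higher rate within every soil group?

Yes

Silt: the organic mix 152/558 = 27.2%, Blend 1 482/1256 = 38.4% → Blend 1
Loam: the organic mix 40/52 = 76.9%, Blend 1 92/105 = 87.6% → Blend 1
Sandy soil: the organic mix 123/229 = 53.7%, Blend 1 155/246 = 63.0% → Blend 1
Clay: the organic mix 83/178 = 46.6%, Blend 1 134/261 = 51.3% → Blend 1
Overall: the organic mix 398/1017 = 39.1%, Blend 1 863/1868 = 46.2% → Blend 1
Blend 1 wins overall and in every soil group — no reversal.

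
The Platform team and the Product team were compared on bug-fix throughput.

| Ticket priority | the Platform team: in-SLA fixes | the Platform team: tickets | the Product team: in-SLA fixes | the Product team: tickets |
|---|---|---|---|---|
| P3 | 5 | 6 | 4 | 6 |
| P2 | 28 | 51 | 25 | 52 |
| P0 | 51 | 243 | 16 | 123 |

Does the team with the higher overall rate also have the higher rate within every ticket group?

Yes

P3: the Platform team 5/6 = 83.3%, the Product team 4/6 = 66.7% → the Platform team
P2: the Platform team 28/51 = 54.9%, the Product team 25/52 = 48.1% → the Platform team
P0: the Platform team 51/243 = 21.0%, the Product team 16/123 = 13.0% → the Platform team
Overall: the Platform team 84/300 = 28.0%, the Product team 45/181 = 24.9% → the Platform team
The Platform team wins overall and in every ticket group — no reversal.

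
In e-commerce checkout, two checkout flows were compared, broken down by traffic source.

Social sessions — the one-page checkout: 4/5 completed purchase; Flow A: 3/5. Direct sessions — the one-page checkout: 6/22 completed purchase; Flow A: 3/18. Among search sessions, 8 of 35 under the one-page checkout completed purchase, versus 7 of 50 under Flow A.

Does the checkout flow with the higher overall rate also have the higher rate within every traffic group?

Yes

Social: the one-page checkout 4/5 = 80.0%, Flow A 3/5 = 60.0% → the one-page checkout
Direct: the one-page checkout 6/22 = 27.3%, Flow A 3/18 = 16.7% → the one-page checkout
Search: the one-page checkout 8/35 = 22.9%, Flow A 7/50 = 14.0% → the one-page checkout
Overall: the one-page checkout 18/62 = 29.0%, Flow A 13/73 = 17.8% → the one-page checkout
The one-page checkout wins overall and in every traffic group — no reversal.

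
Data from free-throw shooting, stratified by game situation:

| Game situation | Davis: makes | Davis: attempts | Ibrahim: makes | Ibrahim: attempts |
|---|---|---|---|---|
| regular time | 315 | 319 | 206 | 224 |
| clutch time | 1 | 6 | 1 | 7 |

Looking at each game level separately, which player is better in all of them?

Davis

Regular time: Davis 315/319 = 98.7%, Ibrahim 206/224 = 92.0% → Davis
Clutch time: Davis 1/6 = 16.7%, Ibrahim 1/7 = 14.3% → Davis
Davis has the higher rate in both groups.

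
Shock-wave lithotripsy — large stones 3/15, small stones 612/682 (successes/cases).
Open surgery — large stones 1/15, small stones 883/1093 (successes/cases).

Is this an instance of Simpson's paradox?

Large stones: shock-wave lithotripsy 3/15 = 20.0%, open surgery 1/15 = 6.7% → shock-wave lithotripsy
Small stones: shock-wave lithotripsy 612/682 = 89.7%, open surgery 883/1093 = 80.8% → shock-wave lithotripsy
Overall: shock-wave lithotripsy 615/697 = 88.2%, open surgery 884/1108 = 79.8% → shock-wave lithotripsy
Shock-wave lithotripsy wins overall and in every stone group — no reversal.

No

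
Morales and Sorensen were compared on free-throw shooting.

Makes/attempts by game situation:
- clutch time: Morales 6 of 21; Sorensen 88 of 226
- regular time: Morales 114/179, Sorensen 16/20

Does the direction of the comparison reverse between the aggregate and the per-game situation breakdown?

Clutch time: Morales 6/21 = 28.6%, Sorensen 88/226 = 38.9% → Sorensen
Regular time: Morales 114/179 = 63.7%, Sorensen 16/20 = 80.0% → Sorensen
Overall: Morales 120/200 = 60.0%, Sorensen 104/246 = 42.3% → Morales
Sorensen wins each game group but Morales wins overall — the comparison reverses. Sorensen's attempts skew toward clutch time, which has a lower base rate.

Yes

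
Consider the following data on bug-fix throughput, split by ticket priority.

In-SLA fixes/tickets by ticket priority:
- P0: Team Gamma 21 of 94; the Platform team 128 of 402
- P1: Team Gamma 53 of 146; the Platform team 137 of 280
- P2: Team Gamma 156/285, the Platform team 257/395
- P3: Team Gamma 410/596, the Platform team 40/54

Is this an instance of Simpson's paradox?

P0: Team Gamma 21/94 = 22.3%, the Platform team 128/402 = 31.8% → the Platform team
P1: Team Gamma 53/146 = 36.3%, the Platform team 137/280 = 48.9% → the Platform team
P2: Team Gamma 156/285 = 54.7%, the Platform team 257/395 = 65.1% → the Platform team
P3: Team Gamma 410/596 = 68.8%, the Platform team 40/54 = 74.1% → the Platform team
Overall: Team Gamma 640/1121 = 57.1%, the Platform team 562/1131 = 49.7% → Team Gamma
The Platform team wins each ticket group but Team Gamma wins overall — the comparison reverses. The Platform team's tickets skew toward P0, which has a lower base rate.

Yes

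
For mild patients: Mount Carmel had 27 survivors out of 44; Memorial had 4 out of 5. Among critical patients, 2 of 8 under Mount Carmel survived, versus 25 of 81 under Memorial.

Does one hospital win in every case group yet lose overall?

Mild: Mount Carmel 27/44 = 61.4%, Memorial 4/5 = 80.0% → Memorial
Critical: Mount Carmel 2/8 = 25.0%, Memorial 25/81 = 30.9% → Memorial
Overall: Mount Carmel 29/52 = 55.8%, Memorial 29/86 = 33.7% → Mount Carmel
Memorial wins each case group but Mount Carmel wins overall — the comparison reverses. Memorial's patients skew toward critical, which has a lower base rate.

Yes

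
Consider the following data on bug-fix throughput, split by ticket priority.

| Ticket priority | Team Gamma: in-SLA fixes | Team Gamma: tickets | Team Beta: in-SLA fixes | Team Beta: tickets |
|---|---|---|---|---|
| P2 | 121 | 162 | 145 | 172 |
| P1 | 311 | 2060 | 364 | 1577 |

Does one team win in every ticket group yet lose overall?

No

P2: Team Gamma 121/162 = 74.7%, Team Beta 145/172 = 84.3% → Team Beta
P1: Team Gamma 311/2060 = 15.1%, Team Beta 364/1577 = 23.1% → Team Beta
Overall: Team Gamma 432/2222 = 19.4%, Team Beta 509/1749 = 29.1% → Team Beta
Team Beta wins overall and in every ticket group — no reversal.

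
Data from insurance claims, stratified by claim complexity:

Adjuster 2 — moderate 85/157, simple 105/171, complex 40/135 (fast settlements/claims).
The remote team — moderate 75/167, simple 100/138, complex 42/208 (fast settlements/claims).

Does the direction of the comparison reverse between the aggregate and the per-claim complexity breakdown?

No

Moderate: Adjuster 2 85/157 = 54.1%, the remote team 75/167 = 44.9% → Adjuster 2
Simple: Adjuster 2 105/171 = 61.4%, the remote team 100/138 = 72.5% → the remote team
Complex: Adjuster 2 40/135 = 29.6%, the remote team 42/208 = 20.2% → Adjuster 2
Overall: Adjuster 2 230/463 = 49.7%, the remote team 217/513 = 42.3% → Adjuster 2
Neither sweeps: Adjuster 2 wins 2 of 3 groups, the remote team wins 1. Adjuster 2 wins overall but not every group — no Simpson reversal.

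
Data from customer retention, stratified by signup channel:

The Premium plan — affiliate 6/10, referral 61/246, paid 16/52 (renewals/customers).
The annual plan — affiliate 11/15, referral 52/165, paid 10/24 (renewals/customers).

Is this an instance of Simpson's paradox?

Affiliate: the Premium plan 6/10 = 60.0%, the annual plan 11/15 = 73.3% → the annual plan
Referral: the Premium plan 61/246 = 24.8%, the annual plan 52/165 = 31.5% → the annual plan
Paid: the Premium plan 16/52 = 30.8%, the annual plan 10/24 = 41.7% → the annual plan
Overall: the Premium plan 83/308 = 26.9%, the annual plan 73/204 = 35.8% → the annual plan
The annual plan wins overall and in every signup group — no reversal.

No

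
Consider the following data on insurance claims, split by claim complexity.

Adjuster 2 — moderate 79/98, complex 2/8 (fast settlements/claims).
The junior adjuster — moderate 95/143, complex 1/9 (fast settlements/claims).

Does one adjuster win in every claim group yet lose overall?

Moderate: Adjuster 2 79/98 = 80.6%, the junior adjuster 95/143 = 66.4% → Adjuster 2
Complex: Adjuster 2 2/8 = 25.0%, the junior adjuster 1/9 = 11.1% → Adjuster 2
Overall: Adjuster 2 81/106 = 76.4%, the junior adjuster 96/152 = 63.2% → Adjuster 2
Adjuster 2 wins overall and in every claim group — no reversal.

No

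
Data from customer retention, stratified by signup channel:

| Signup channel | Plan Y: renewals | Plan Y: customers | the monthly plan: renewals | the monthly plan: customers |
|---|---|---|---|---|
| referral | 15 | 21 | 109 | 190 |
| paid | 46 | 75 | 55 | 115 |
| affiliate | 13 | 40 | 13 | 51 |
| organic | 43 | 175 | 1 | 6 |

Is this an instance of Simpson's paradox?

Referral: Plan Y 15/21 = 71.4%, the monthly plan 109/190 = 57.4% → Plan Y
Paid: Plan Y 46/75 = 61.3%, the monthly plan 55/115 = 47.8% → Plan Y
Affiliate: Plan Y 13/40 = 32.5%, the monthly plan 13/51 = 25.5% → Plan Y
Organic: Plan Y 43/175 = 24.6%, the monthly plan 1/6 = 16.7% → Plan Y
Overall: Plan Y 117/311 = 37.6%, the monthly plan 178/362 = 49.2% → the monthly plan
Plan Y wins each signup group but the monthly plan wins overall — the comparison reverses. Plan Y's customers skew toward organic, which has a lower base rate.

Yes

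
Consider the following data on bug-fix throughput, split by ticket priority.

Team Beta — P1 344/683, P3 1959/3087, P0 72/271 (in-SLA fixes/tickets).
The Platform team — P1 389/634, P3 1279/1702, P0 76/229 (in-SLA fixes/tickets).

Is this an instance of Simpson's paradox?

P1: Team Beta 344/683 = 50.4%, the Platform team 389/634 = 61.4% → the Platform team
P3: Team Beta 1959/3087 = 63.5%, the Platform team 1279/1702 = 75.1% → the Platform team
P0: Team Beta 72/271 = 26.6%, the Platform team 76/229 = 33.2% → the Platform team
Overall: Team Beta 2375/4041 = 58.8%, the Platform team 1744/2565 = 68.0% → the Platform team
The Platform team wins overall and in every ticket group — no reversal.

No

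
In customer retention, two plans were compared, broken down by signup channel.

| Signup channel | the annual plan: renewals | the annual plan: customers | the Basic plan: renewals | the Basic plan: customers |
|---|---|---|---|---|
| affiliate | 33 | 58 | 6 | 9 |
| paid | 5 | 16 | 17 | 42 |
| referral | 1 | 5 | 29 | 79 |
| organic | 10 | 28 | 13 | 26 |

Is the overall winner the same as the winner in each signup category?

Affiliate: the annual plan 33/58 = 56.9%, the Basic plan 6/9 = 66.7% → the Basic plan
Paid: the annual plan 5/16 = 31.2%, the Basic plan 17/42 = 40.5% → the Basic plan
Referral: the annual plan 1/5 = 20.0%, the Basic plan 29/79 = 36.7% → the Basic plan
Organic: the annual plan 10/28 = 35.7%, the Basic plan 13/26 = 50.0% → the Basic plan
Overall: the annual plan 49/107 = 45.8%, the Basic plan 65/156 = 41.7% → the annual plan
The Basic plan wins each signup group but the annual plan wins overall — the comparison reverses. The Basic plan's customers skew toward referral, which has a lower base rate.

No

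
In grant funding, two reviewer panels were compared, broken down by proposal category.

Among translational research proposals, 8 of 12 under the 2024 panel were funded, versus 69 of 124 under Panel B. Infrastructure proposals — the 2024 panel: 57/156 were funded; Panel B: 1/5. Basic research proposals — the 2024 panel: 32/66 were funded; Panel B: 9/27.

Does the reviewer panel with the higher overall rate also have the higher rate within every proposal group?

No

Translational research: the 2024 panel 8/12 = 66.7%, Panel B 69/124 = 55.6% → the 2024 panel
Infrastructure: the 2024 panel 57/156 = 36.5%, Panel B 1/5 = 20.0% → the 2024 panel
Basic research: the 2024 panel 32/66 = 48.5%, Panel B 9/27 = 33.3% → the 2024 panel
Overall: the 2024 panel 97/234 = 41.5%, Panel B 79/156 = 50.6% → Panel B
The 2024 panel wins each proposal group but Panel B wins overall — the comparison reverses. The 2024 panel's proposals skew toward infrastructure, which has a lower base rate.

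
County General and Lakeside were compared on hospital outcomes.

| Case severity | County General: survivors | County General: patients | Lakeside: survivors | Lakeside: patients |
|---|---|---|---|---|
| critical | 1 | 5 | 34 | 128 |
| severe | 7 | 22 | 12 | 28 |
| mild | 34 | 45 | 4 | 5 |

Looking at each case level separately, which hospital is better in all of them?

Critical: County General 1/5 = 20.0%, Lakeside 34/128 = 26.6% → Lakeside
Severe: County General 7/22 = 31.8%, Lakeside 12/28 = 42.9% → Lakeside
Mild: County General 34/45 = 75.6%, Lakeside 4/5 = 80.0% → Lakeside
Lakeside has the higher rate in all 3 groups.

Lakeside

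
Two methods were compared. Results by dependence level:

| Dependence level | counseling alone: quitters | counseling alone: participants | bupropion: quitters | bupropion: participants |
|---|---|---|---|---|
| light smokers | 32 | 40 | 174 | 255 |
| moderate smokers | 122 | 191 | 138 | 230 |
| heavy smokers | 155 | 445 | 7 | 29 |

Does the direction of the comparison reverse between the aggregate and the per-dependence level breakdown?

Light smokers: counseling alone 32/40 = 80.0%, bupropion 174/255 = 68.2% → counseling alone
Moderate smokers: counseling alone 122/191 = 63.9%, bupropion 138/230 = 60.0% → counseling alone
Heavy smokers: counseling alone 155/445 = 34.8%, bupropion 7/29 = 24.1% → counseling alone
Overall: counseling alone 309/676 = 45.7%, bupropion 319/514 = 62.1% → bupropion
Counseling alone wins each dependence group but bupropion wins overall — the comparison reverses. Counseling alone's participants skew toward heavy smokers, which has a lower base rate.

Yes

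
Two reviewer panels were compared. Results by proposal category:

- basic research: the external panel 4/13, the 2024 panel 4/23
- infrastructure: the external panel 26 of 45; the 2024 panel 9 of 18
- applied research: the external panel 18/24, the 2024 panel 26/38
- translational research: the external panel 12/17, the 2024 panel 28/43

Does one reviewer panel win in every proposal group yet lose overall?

Basic research: the external panel 4/13 = 30.8%, the 2024 panel 4/23 = 17.4% → the external panel
Infrastructure: the external panel 26/45 = 57.8%, the 2024 panel 9/18 = 50.0% → the external panel
Applied research: the external panel 18/24 = 75.0%, the 2024 panel 26/38 = 68.4% → the external panel
Translational research: the external panel 12/17 = 70.6%, the 2024 panel 28/43 = 65.1% → the external panel
Overall: the external panel 60/99 = 60.6%, the 2024 panel 67/122 = 54.9% → the external panel
The external panel wins overall and in every proposal group — no reversal.

No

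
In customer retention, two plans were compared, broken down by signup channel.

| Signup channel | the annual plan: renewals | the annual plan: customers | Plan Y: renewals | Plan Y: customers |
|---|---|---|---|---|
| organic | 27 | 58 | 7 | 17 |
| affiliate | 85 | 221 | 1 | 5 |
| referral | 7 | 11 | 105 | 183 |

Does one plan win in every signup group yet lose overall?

Yes

Organic: the annual plan 27/58 = 46.6%, Plan Y 7/17 = 41.2% → the annual plan
Affiliate: the annual plan 85/221 = 38.5%, Plan Y 1/5 = 20.0% → the annual plan
Referral: the annual plan 7/11 = 63.6%, Plan Y 105/183 = 57.4% → the annual plan
Overall: the annual plan 119/290 = 41.0%, Plan Y 113/205 = 55.1% → Plan Y
The annual plan wins each signup group but Plan Y wins overall — the comparison reverses. The annual plan's customers skew toward affiliate, which has a lower base rate.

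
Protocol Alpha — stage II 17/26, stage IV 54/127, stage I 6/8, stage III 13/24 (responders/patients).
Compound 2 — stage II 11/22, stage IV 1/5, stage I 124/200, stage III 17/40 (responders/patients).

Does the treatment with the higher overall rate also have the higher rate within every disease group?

No

Stage II: Protocol Alpha 17/26 = 65.4%, Compound 2 11/22 = 50.0% → Protocol Alpha
Stage IV: Protocol Alpha 54/127 = 42.5%, Compound 2 1/5 = 20.0% → Protocol Alpha
Stage I: Protocol Alpha 6/8 = 75.0%, Compound 2 124/200 = 62.0% → Protocol Alpha
Stage III: Protocol Alpha 13/24 = 54.2%, Compound 2 17/40 = 42.5% → Protocol Alpha
Overall: Protocol Alpha 90/185 = 48.6%, Compound 2 153/267 = 57.3% → Compound 2
Protocol Alpha wins each disease group but Compound 2 wins overall — the comparison reverses. Protocol Alpha's patients skew toward stage IV, which has a lower base rate.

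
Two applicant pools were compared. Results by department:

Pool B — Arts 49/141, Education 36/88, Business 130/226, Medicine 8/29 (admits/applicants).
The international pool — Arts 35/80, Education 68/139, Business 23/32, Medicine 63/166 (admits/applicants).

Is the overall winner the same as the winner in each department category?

No

Arts: Pool B 49/141 = 34.8%, the international pool 35/80 = 43.8% → the international pool
Education: Pool B 36/88 = 40.9%, the international pool 68/139 = 48.9% → the international pool
Business: Pool B 130/226 = 57.5%, the international pool 23/32 = 71.9% → the international pool
Medicine: Pool B 8/29 = 27.6%, the international pool 63/166 = 38.0% → the international pool
Overall: Pool B 223/484 = 46.1%, the international pool 189/417 = 45.3% → Pool B
The international pool wins each department group but Pool B wins overall — the comparison reverses. The international pool's applicants skew toward Medicine, which has a lower base rate.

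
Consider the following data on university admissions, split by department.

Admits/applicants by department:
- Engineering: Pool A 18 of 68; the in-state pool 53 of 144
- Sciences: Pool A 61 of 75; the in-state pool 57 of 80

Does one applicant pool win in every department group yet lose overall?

No

Engineering: Pool A 18/68 = 26.5%, the in-state pool 53/144 = 36.8% → the in-state pool
Sciences: Pool A 61/75 = 81.3%, the in-state pool 57/80 = 71.2% → Pool A
Overall: Pool A 79/143 = 55.2%, the in-state pool 110/224 = 49.1% → Pool A
Neither sweeps: Pool A wins 1 of 2 groups, the in-state pool wins 1. Pool A wins overall but not every group — no Simpson reversal.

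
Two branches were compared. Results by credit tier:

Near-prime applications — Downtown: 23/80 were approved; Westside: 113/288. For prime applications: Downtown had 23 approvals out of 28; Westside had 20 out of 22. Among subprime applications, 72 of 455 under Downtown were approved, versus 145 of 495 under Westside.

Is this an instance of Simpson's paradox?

Near-prime: Downtown 23/80 = 28.8%, Westside 113/288 = 39.2% → Westside
Prime: Downtown 23/28 = 82.1%, Westside 20/22 = 90.9% → Westside
Subprime: Downtown 72/455 = 15.8%, Westside 145/495 = 29.3% → Westside
Overall: Downtown 118/563 = 21.0%, Westside 278/805 = 34.5% → Westside
Westside wins overall and in every credit group — no reversal.

No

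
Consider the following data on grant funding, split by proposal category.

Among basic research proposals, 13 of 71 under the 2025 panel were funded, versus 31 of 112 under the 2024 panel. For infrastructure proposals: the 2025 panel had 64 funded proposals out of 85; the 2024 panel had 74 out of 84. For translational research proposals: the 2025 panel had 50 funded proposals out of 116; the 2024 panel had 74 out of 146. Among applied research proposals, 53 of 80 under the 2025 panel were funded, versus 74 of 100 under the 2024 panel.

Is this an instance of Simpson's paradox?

No

Basic research: the 2025 panel 13/71 = 18.3%, the 2024 panel 31/112 = 27.7% → the 2024 panel
Infrastructure: the 2025 panel 64/85 = 75.3%, the 2024 panel 74/84 = 88.1% → the 2024 panel
Translational research: the 2025 panel 50/116 = 43.1%, the 2024 panel 74/146 = 50.7% → the 2024 panel
Applied research: the 2025 panel 53/80 = 66.2%, the 2024 panel 74/100 = 74.0% → the 2024 panel
Overall: the 2025 panel 180/352 = 51.1%, the 2024 panel 253/442 = 57.2% → the 2024 panel
The 2024 panel wins overall and in every proposal group — no reversal.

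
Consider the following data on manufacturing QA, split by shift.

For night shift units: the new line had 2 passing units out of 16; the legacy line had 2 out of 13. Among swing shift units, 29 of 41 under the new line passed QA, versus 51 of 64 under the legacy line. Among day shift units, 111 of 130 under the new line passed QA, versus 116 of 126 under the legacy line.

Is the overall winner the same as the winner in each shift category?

Yes

Night shift: the new line 2/16 = 12.5%, the legacy line 2/13 = 15.4% → the legacy line
Swing shift: the new line 29/41 = 70.7%, the legacy line 51/64 = 79.7% → the legacy line
Day shift: the new line 111/130 = 85.4%, the legacy line 116/126 = 92.1% → the legacy line
Overall: the new line 142/187 = 75.9%, the legacy line 169/203 = 83.3% → the legacy line
The legacy line wins overall and in every shift group — no reversal.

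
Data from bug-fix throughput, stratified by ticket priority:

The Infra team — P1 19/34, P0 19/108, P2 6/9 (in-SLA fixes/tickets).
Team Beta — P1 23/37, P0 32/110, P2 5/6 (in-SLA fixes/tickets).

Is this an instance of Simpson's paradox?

No

P1: the Infra team 19/34 = 55.9%, Team Beta 23/37 = 62.2% → Team Beta
P0: the Infra team 19/108 = 17.6%, Team Beta 32/110 = 29.1% → Team Beta
P2: the Infra team 6/9 = 66.7%, Team Beta 5/6 = 83.3% → Team Beta
Overall: the Infra team 44/151 = 29.1%, Team Beta 60/153 = 39.2% → Team Beta
Team Beta wins overall and in every ticket group — no reversal.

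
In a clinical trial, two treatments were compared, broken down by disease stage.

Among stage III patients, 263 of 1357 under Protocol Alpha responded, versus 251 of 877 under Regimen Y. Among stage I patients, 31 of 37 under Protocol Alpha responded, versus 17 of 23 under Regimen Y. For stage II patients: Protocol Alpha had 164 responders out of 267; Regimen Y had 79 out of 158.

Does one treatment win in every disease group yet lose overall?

Stage III: Protocol Alpha 263/1357 = 19.4%, Regimen Y 251/877 = 28.6% → Regimen Y
Stage I: Protocol Alpha 31/37 = 83.8%, Regimen Y 17/23 = 73.9% → Protocol Alpha
Stage II: Protocol Alpha 164/267 = 61.4%, Regimen Y 79/158 = 50.0% → Protocol Alpha
Overall: Protocol Alpha 458/1661 = 27.6%, Regimen Y 347/1058 = 32.8% → Regimen Y
Neither sweeps: Protocol Alpha wins 2 of 3 groups, Regimen Y wins 1. Regimen Y wins overall but not every group — no Simpson reversal.

No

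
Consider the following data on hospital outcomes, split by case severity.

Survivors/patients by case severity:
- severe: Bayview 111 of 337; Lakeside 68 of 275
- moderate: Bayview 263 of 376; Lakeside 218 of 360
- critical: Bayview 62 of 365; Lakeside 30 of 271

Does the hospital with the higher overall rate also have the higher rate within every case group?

Yes

Severe: Bayview 111/337 = 32.9%, Lakeside 68/275 = 24.7% → Bayview
Moderate: Bayview 263/376 = 69.9%, Lakeside 218/360 = 60.6% → Bayview
Critical: Bayview 62/365 = 17.0%, Lakeside 30/271 = 11.1% → Bayview
Overall: Bayview 436/1078 = 40.4%, Lakeside 316/906 = 34.9% → Bayview
Bayview wins overall and in every case group — no reversal.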